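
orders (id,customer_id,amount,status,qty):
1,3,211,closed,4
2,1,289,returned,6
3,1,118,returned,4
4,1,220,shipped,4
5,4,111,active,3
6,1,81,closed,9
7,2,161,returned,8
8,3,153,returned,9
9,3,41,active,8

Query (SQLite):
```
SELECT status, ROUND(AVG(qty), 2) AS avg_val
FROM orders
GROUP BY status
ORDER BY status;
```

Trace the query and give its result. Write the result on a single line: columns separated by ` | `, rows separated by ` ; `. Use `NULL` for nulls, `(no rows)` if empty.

Partition orders by status; compute ROUND(AVG(qty), 2) within each group.
  active: ids {5, 9} → ROUND(AVG(qty), 2)=5.5
  closed: ids {1, 6} → ROUND(AVG(qty), 2)=6.5
  returned: ids {2, 3, 7, 8} → ROUND(AVG(qty), 2)=6.75
  shipped: ids {4} → ROUND(AVG(qty), 2)=4

active | 5.5 ; closed | 6.5 ; returned | 6.75 ; shipped | 4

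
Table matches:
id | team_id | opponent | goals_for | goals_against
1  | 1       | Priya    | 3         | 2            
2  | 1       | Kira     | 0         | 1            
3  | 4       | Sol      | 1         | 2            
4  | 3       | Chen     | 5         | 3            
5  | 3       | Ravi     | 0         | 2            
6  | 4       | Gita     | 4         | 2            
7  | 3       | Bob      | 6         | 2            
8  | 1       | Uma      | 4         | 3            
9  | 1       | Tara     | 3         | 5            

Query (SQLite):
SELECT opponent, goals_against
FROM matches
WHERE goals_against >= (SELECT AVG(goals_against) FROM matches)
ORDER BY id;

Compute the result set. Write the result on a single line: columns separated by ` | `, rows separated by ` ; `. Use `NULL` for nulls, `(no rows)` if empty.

Chen | 3 ; Uma | 3 ; Tara | 5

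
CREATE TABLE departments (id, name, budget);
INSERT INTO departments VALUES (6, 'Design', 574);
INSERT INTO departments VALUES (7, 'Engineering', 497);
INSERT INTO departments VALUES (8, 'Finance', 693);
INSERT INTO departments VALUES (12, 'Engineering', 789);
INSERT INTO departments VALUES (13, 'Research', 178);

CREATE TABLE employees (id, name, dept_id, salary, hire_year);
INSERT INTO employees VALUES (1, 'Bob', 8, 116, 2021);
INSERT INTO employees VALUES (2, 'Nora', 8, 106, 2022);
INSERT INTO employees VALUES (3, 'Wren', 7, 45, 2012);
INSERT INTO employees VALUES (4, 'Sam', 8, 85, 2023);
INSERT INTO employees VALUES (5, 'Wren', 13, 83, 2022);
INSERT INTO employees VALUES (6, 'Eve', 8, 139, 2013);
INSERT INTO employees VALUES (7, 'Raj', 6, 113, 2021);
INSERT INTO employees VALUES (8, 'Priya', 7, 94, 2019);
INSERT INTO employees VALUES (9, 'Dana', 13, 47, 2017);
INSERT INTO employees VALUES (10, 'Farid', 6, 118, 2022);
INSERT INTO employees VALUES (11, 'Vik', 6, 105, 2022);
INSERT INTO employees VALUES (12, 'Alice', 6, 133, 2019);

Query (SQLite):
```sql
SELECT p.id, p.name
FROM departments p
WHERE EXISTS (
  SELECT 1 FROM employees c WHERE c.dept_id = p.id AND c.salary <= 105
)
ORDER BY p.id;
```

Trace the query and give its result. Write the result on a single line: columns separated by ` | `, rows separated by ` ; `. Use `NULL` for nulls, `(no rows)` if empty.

For each departments row, check whether any employees with matching dept_id has salary <= 105.
Keep rows where that is true.

6 | Design ; 7 | Engineering ; 8 | Finance ; 13 | Research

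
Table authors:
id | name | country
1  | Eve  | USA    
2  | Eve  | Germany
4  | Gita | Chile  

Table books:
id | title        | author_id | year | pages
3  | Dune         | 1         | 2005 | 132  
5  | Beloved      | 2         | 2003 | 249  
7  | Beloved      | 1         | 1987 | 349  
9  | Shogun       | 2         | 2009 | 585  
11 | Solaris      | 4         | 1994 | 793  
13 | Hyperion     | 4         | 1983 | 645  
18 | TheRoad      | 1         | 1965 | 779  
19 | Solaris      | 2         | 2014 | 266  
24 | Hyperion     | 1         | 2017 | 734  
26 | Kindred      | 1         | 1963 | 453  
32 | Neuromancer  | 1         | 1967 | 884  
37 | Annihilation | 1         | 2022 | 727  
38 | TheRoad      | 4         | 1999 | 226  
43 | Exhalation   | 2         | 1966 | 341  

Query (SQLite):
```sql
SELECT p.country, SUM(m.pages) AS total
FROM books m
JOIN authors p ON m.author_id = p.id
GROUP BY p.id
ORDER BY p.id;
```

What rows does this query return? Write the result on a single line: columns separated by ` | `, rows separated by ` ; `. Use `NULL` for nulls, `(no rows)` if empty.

Join each books row to its authors via author_id.
Group joined rows by authors.id; compute SUM(m.pages) per group.
  1: ids {3, 7, 18, 24, 26, 32, 37} → SUM(m.pages)=4058
  2: ids {5, 9, 19, 43} → SUM(m.pages)=1441
  4: ids {11, 13, 38} → SUM(m.pages)=1664

USA | 4058 ; Germany | 1441 ; Chile | 1664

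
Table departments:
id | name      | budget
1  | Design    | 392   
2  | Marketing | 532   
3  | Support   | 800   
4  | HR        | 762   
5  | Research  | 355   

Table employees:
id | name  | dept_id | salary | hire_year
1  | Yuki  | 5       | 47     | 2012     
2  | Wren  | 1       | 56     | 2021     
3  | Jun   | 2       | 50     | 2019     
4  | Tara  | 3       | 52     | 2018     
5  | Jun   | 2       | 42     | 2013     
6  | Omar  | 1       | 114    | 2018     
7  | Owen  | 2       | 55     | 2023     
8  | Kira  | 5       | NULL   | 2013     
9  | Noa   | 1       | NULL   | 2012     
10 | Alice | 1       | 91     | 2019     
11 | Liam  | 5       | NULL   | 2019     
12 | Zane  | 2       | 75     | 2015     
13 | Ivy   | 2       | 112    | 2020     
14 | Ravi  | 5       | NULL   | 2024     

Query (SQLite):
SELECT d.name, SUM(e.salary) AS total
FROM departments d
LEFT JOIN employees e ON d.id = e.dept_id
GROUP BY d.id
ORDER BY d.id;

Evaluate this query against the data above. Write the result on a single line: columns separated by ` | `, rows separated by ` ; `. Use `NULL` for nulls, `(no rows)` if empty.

Design | 261 ; Marketing | 334 ; Support | 52 ; HR | NULL ; Research | 47

LEFT JOIN keeps every departments row; unmatched ones get NULL for employees columns.
Group by departments.id and compute SUM(e.salary). SUM over an all-NULL group is NULL.
  1: ids {2, 6, 9, 10} → SUM(e.salary)=261
  2: ids {3, 5, 7, 12, 13} → SUM(e.salary)=334
  3: ids {4} → SUM(e.salary)=52
  4: ids {—} → SUM(e.salary)=NULL
  5: ids {1, 8, 11, 14} → SUM(e.salary)=47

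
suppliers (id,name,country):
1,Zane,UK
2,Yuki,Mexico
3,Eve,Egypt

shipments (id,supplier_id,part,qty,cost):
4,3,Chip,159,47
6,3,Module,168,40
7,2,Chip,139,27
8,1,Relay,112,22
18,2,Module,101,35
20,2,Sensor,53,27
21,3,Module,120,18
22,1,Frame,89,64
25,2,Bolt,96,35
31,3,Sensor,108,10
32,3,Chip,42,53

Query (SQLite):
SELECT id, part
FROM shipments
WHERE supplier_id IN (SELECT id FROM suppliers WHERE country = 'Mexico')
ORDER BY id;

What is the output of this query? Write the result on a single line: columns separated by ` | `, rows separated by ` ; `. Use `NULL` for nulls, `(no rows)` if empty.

Inner query: suppliers.id where country = 'Mexico'.
Outer: keep shipments rows whose supplier_id is in that set.
Inner query → {2}

7 | Chip ; 18 | Module ; 20 | Sensor ; 25 | Bolt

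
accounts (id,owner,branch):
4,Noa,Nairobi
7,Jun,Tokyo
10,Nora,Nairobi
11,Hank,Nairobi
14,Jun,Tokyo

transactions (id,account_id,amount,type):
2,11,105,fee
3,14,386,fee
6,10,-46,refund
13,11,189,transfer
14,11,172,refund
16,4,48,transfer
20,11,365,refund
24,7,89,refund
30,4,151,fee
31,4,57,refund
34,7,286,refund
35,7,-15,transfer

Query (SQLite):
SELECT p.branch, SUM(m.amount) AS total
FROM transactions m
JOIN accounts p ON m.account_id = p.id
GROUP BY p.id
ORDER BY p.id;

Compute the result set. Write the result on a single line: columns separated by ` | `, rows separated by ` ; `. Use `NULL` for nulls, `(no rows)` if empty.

Nairobi | 256 ; Tokyo | 360 ; Nairobi | -46 ; Nairobi | 831 ; Tokyo | 386

Join each transactions row to its accounts via account_id.
Group joined rows by accounts.id; compute SUM(m.amount) per group.
  4: ids {16, 30, 31} → SUM(m.amount)=256
  7: ids {24, 34, 35} → SUM(m.amount)=360
  10: ids {6} → SUM(m.amount)=-46
  11: ids {2, 13, 14, 20} → SUM(m.amount)=831
  14: ids {3} → SUM(m.amount)=386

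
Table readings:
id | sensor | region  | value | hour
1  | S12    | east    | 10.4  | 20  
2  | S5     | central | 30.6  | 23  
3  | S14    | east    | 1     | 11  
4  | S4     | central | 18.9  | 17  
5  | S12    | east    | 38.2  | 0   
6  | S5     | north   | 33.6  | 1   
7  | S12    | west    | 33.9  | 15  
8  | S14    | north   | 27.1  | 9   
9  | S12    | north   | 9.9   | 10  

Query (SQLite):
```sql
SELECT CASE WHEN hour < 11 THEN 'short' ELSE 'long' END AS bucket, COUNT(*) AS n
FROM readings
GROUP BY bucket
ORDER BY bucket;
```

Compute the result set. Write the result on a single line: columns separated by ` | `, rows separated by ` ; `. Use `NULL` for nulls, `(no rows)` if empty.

Bucket rows by hour < 11 → 'short' else 'long'; count each bucket.

long | 5 ; short | 4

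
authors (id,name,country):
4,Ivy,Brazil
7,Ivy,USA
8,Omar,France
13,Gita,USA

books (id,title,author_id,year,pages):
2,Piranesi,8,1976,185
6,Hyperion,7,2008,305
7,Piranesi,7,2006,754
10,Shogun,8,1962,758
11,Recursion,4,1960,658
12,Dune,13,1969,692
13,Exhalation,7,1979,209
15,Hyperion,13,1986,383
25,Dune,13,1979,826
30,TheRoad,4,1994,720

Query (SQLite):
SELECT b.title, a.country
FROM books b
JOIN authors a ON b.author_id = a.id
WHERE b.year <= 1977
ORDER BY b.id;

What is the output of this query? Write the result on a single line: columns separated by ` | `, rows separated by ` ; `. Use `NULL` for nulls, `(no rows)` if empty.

Each books row matches the authors row where author_id = authors.id.
Then keep rows with b.year <= 1977.

Piranesi | France ; Shogun | France ; Recursion | Brazil ; Dune | USA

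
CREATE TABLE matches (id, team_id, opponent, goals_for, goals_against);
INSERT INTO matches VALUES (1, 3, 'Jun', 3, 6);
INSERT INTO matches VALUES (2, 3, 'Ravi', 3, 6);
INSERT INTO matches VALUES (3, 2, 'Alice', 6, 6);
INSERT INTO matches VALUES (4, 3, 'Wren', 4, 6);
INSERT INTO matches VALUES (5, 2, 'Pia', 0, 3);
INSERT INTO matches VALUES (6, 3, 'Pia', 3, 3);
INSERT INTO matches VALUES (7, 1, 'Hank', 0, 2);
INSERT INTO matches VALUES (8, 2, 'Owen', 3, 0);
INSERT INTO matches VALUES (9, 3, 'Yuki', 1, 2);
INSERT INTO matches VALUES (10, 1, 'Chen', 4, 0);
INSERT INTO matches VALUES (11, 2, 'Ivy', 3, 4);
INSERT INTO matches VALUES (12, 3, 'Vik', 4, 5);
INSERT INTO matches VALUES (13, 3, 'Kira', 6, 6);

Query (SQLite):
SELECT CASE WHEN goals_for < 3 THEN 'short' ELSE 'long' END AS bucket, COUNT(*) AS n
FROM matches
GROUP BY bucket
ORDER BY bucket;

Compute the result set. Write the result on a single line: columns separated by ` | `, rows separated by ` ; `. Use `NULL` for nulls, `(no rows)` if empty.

long | 10 ; short | 3

Bucket rows by goals_for < 3 → 'short' else 'long'; count each bucket.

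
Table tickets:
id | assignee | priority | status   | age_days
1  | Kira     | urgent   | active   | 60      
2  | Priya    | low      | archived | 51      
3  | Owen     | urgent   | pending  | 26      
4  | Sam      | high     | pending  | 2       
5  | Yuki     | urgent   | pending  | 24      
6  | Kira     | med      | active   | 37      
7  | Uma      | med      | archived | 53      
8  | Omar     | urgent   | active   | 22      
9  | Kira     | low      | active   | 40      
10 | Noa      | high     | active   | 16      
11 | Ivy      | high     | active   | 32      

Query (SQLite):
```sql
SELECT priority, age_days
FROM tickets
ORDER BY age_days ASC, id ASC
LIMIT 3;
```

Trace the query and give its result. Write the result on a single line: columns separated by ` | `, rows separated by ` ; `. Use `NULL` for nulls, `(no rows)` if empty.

Sort by age_days asc, tiebreak id asc: (2, id=4), (16, id=10), (22, id=8), (24, id=5), (26, id=3), (32, id=11) …. Take first 3.

high | 2 ; high | 16 ; urgent | 22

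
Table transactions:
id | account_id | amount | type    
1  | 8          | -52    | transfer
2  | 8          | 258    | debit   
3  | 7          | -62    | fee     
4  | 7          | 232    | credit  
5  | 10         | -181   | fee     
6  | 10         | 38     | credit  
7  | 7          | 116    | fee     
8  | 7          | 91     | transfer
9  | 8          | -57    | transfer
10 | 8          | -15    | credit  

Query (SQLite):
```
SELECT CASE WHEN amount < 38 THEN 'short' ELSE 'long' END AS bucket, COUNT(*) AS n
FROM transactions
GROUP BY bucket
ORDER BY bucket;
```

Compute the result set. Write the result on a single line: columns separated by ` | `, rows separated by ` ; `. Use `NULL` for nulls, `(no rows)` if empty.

long | 5 ; short | 5

Bucket rows by amount < 38 → 'short' else 'long'; count each bucket.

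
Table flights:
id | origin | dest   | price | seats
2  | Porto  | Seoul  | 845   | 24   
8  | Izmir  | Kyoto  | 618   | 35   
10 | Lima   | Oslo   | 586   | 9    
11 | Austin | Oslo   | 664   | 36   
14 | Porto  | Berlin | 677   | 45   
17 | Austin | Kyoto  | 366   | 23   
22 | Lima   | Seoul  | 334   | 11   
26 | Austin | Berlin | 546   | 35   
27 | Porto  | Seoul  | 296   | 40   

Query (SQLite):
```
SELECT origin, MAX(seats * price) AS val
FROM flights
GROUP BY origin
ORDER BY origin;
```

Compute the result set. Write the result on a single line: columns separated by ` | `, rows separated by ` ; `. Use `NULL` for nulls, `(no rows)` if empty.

Austin | 23904 ; Izmir | 21630 ; Lima | 5274 ; Porto | 30465

For each row compute seats * price.
Group by origin; take MAX of the expression per group.
  Austin: ids {11, 17, 26} → MAX(seats * price)=23904
  Izmir: ids {8} → MAX(seats * price)=21630
  Lima: ids {10, 22} → MAX(seats * price)=5274
  Porto: ids {2, 14, 27} → MAX(seats * price)=30465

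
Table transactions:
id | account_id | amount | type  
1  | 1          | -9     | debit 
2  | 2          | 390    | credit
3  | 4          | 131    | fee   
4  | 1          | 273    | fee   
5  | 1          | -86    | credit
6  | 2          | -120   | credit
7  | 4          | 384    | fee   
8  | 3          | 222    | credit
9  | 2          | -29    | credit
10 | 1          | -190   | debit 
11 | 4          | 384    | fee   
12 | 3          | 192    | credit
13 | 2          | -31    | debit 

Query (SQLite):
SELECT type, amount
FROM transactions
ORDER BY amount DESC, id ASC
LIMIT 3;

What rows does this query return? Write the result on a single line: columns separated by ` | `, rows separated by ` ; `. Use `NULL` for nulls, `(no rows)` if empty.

credit | 390 ; fee | 384 ; fee | 384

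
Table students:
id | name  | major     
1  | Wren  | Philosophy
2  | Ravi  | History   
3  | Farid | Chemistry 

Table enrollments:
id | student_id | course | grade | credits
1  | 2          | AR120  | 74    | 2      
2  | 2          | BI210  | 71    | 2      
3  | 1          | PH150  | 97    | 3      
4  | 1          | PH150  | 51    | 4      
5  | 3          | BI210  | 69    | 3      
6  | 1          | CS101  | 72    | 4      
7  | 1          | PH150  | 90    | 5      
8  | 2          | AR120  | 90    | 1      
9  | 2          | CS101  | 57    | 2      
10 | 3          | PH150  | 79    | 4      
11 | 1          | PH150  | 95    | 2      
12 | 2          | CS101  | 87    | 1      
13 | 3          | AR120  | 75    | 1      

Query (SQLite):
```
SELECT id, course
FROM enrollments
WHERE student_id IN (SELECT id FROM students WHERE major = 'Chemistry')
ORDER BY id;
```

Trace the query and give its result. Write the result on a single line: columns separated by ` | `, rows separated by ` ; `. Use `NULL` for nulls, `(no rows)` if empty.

Inner query: students.id where major = 'Chemistry'.
Outer: keep enrollments rows whose student_id is in that set.
Inner query → {3}

5 | BI210 ; 10 | PH150 ; 13 | AR120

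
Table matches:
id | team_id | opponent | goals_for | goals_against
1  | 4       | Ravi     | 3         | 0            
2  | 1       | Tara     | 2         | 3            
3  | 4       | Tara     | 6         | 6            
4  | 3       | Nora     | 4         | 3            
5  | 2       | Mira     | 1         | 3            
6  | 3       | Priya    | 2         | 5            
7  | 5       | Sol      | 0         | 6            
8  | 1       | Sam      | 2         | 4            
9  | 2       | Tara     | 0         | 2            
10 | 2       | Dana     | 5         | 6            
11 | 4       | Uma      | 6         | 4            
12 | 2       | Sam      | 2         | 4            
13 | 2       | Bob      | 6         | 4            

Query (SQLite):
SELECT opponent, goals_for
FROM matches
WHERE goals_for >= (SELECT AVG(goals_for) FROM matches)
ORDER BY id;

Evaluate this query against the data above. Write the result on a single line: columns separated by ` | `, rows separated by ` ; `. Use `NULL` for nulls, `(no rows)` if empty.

Ravi | 3 ; Tara | 6 ; Nora | 4 ; Dana | 5 ; Uma | 6 ; Bob | 6

Scalar subquery: AVG(goals_for) over all matches rows = 3.0.
Keep rows where goals_for >= that value.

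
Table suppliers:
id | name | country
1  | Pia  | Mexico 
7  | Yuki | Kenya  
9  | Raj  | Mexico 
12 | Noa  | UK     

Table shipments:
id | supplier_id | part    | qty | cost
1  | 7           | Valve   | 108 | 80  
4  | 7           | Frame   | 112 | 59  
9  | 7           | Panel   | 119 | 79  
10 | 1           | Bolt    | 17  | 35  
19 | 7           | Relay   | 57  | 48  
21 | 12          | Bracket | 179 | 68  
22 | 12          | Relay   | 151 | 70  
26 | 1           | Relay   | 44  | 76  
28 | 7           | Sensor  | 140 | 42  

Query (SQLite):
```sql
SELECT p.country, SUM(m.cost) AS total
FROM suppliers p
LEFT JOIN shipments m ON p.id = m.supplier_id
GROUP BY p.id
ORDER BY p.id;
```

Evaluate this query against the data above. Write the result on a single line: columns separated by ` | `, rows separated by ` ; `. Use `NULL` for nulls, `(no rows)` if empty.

LEFT JOIN keeps every suppliers row; unmatched ones get NULL for shipments columns.
Group by suppliers.id and compute SUM(m.cost). SUM over an all-NULL group is NULL.
  1: ids {10, 26} → SUM(m.cost)=111
  7: ids {1, 4, 9, 19, 28} → SUM(m.cost)=308
  9: ids {—} → SUM(m.cost)=NULL
  12: ids {21, 22} → SUM(m.cost)=138

Mexico | 111 ; Kenya | 308 ; Mexico | NULL ; UK | 138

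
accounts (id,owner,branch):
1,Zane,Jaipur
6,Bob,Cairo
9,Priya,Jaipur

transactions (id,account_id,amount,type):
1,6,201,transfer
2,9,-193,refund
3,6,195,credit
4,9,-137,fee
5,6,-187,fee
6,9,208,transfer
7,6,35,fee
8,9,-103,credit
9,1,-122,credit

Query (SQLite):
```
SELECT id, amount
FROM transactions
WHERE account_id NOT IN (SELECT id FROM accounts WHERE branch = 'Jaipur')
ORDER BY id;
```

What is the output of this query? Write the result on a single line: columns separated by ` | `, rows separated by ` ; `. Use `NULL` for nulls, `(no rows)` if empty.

1 | 201 ; 3 | 195 ; 5 | -187 ; 7 | 35

Inner query: accounts.id where branch = 'Jaipur'.
Outer: keep transactions rows whose account_id is not in that set.
Inner query → {1, 9}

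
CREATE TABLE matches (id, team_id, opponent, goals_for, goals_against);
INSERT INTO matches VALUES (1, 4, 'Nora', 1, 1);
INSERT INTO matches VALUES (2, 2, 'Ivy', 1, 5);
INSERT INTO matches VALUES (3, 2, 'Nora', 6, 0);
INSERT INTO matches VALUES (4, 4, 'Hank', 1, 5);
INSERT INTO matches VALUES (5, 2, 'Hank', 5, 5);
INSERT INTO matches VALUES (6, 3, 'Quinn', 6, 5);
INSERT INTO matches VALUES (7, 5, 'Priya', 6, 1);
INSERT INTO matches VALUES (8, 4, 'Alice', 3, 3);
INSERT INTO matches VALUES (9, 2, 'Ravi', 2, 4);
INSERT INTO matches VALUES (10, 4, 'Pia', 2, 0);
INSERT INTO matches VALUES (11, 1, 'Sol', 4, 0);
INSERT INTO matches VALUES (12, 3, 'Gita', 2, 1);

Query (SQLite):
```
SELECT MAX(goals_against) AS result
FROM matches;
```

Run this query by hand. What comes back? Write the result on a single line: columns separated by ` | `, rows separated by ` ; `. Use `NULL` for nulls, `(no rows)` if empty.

5

All goals_against values: [1, 5, 0, 5, 5, 5, 1, 3, 4, 0, 0, 1].
MAX of non-NULL values = 5.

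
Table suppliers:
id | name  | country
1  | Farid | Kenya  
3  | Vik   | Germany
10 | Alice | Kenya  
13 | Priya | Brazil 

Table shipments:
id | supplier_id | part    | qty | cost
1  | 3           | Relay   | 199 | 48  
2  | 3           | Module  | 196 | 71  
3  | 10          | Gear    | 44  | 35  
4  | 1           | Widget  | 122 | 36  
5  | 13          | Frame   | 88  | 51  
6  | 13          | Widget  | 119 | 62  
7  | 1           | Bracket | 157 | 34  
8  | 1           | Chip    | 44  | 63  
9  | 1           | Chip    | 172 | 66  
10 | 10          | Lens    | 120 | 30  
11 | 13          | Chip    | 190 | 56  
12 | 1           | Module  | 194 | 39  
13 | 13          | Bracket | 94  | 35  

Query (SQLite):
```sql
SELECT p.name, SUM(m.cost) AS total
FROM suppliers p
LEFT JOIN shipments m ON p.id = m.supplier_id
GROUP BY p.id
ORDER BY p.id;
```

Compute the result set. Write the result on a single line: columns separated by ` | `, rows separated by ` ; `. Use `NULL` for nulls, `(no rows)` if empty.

Farid | 238 ; Vik | 119 ; Alice | 65 ; Priya | 204

LEFT JOIN keeps every suppliers row; unmatched ones get NULL for shipments columns.
Group by suppliers.id and compute SUM(m.cost). SUM over an all-NULL group is NULL.
  1: ids {4, 7, 8, 9, 12} → SUM(m.cost)=238
  3: ids {1, 2} → SUM(m.cost)=119
  10: ids {3, 10} → SUM(m.cost)=65
  13: ids {5, 6, 11, 13} → SUM(m.cost)=204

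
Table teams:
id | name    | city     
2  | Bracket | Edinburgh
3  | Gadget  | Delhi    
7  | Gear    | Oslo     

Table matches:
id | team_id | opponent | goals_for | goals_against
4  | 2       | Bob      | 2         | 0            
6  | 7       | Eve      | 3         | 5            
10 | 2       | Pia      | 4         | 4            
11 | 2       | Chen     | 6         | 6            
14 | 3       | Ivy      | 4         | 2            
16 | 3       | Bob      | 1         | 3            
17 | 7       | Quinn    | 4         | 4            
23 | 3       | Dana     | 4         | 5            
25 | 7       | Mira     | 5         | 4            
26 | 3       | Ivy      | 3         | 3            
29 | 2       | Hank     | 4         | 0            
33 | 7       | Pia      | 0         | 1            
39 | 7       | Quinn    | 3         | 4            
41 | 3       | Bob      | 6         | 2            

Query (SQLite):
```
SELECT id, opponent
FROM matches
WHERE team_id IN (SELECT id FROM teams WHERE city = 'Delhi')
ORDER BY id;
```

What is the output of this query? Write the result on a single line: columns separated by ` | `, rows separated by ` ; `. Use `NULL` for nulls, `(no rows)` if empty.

14 | Ivy ; 16 | Bob ; 23 | Dana ; 26 | Ivy ; 41 | Bob

Inner query: teams.id where city = 'Delhi'.
Outer: keep matches rows whose team_id is in that set.
Inner query → {3}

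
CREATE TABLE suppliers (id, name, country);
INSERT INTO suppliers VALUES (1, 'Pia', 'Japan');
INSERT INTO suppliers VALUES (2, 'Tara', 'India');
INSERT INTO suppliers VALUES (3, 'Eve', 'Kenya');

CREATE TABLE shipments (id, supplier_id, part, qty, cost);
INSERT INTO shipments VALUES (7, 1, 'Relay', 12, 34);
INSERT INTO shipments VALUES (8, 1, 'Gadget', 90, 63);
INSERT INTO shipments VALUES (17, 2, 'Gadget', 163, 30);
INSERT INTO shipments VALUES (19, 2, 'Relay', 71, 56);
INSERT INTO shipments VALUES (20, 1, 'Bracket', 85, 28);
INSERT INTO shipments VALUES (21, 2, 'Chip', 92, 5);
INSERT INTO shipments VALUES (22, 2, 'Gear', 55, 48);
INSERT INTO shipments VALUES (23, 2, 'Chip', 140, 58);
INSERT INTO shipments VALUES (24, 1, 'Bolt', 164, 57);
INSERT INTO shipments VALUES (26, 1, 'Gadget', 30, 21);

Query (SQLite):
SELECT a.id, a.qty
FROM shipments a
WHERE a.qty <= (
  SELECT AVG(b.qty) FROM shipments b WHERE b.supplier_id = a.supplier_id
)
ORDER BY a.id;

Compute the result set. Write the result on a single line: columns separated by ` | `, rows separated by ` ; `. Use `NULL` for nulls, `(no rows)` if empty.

7 | 12 ; 19 | 71 ; 21 | 92 ; 22 | 55 ; 26 | 30

For each shipments row a, compute AVG(qty) over rows sharing a.supplier_id.
Keep row a if a.qty <= that per-group AVG.
  supplier_id=1: AVG(qty) = 76.2
  supplier_id=2: AVG(qty) = 104.2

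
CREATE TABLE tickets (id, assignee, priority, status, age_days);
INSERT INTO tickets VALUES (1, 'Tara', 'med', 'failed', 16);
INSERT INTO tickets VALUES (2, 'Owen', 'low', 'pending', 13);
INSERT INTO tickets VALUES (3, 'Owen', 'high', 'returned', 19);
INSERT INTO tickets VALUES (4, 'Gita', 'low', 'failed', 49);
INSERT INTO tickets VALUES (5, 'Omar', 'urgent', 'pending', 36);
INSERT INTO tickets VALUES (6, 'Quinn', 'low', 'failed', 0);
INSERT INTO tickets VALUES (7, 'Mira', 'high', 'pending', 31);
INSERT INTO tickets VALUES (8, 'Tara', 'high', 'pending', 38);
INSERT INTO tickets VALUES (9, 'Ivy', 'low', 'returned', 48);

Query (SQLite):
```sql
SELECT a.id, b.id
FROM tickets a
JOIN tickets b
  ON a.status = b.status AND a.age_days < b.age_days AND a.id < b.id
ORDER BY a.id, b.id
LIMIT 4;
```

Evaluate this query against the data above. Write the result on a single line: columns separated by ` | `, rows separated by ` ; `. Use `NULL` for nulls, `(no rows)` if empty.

Pairs (a,b) with same status, a.age_days < b.age_days, a.id < b.id.
status groups: failed:{1,4,6} pending:{2,5,7,8} returned:{3,9}
Ordered by (a.id, b.id); first 4.

1 | 4 ; 2 | 5 ; 2 | 7 ; 2 | 8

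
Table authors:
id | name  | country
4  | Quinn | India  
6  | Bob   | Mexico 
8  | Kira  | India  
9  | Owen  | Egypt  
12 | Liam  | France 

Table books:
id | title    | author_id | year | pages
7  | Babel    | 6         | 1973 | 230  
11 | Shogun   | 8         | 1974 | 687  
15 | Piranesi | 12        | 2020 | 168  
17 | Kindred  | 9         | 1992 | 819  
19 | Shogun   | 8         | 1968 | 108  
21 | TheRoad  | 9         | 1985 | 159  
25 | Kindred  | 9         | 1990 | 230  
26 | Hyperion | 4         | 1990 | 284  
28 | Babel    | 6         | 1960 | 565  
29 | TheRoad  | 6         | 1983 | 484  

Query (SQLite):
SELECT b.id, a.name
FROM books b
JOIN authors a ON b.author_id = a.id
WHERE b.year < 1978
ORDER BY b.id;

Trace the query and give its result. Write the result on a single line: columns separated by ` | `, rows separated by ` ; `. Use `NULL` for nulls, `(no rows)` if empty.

Each books row matches the authors row where author_id = authors.id.
Then keep rows with b.year < 1978.

7 | Bob ; 11 | Kira ; 19 | Kira ; 28 | Bob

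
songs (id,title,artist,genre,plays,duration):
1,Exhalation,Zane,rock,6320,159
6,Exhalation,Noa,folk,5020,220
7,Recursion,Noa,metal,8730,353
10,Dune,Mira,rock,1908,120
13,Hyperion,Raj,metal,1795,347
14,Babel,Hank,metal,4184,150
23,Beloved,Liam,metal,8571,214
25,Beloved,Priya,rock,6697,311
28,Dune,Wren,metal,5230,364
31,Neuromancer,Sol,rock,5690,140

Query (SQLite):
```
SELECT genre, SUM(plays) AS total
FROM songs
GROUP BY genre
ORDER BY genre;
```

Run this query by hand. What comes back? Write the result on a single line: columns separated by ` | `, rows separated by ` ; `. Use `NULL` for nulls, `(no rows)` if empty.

Partition songs by genre; compute SUM(plays) within each group.
  folk: ids {6} → SUM(plays)=5020
  metal: ids {7, 13, 14, 23, 28} → SUM(plays)=28510
  rock: ids {1, 10, 25, 31} → SUM(plays)=20615

folk | 5020 ; metal | 28510 ; rock | 20615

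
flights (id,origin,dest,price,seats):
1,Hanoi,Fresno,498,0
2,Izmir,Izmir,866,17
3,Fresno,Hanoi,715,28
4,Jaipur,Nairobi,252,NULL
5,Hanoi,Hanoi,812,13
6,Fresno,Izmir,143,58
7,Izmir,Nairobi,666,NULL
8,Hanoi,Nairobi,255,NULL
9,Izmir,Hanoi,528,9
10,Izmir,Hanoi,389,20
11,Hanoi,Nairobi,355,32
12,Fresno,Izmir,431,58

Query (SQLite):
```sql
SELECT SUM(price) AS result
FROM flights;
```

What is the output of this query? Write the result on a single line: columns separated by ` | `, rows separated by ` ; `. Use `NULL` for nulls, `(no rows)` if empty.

All price values: [498, 866, 715, 252, 812, 143, 666, 255, 528, 389, 355, 431].
SUM of non-NULL values = 5910.

5910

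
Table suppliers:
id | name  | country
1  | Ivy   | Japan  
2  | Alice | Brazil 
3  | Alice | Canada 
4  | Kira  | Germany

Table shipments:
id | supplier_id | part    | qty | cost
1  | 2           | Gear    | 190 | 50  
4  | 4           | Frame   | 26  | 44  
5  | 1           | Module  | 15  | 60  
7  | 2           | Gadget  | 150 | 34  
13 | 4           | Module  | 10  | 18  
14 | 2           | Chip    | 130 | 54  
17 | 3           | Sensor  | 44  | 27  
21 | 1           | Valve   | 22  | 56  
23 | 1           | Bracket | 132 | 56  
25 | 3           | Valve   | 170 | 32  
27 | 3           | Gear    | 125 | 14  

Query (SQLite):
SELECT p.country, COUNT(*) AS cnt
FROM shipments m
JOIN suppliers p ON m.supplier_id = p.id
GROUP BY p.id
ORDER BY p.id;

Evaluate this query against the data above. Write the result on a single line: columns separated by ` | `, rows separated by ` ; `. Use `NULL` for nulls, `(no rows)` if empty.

Join each shipments row to its suppliers via supplier_id.
Group joined rows by suppliers.id; compute COUNT(*) per group.
  1: ids {5, 21, 23} → COUNT(*)=3
  2: ids {1, 7, 14} → COUNT(*)=3
  3: ids {17, 25, 27} → COUNT(*)=3
  4: ids {4, 13} → COUNT(*)=2

Japan | 3 ; Brazil | 3 ; Canada | 3 ; Germany | 2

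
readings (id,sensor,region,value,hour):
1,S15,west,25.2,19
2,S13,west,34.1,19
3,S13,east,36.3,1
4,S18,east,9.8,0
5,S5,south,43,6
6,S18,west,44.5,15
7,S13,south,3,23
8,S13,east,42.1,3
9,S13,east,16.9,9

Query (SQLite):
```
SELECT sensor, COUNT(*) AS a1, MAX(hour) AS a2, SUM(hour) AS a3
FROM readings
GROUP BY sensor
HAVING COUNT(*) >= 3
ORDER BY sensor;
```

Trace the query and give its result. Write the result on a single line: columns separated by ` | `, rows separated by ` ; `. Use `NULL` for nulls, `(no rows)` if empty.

Group readings by sensor.
Per group compute: COUNT(*), MAX(hour), SUM(hour).
HAVING: drop groups with fewer than 3 rows.
  S13: ids {2, 3, 7, 8, 9} → COUNT(*)=5, MAX(hour)=23, SUM(hour)=55
  S15: ids {1} → COUNT(*)=1, MAX(hour)=19, SUM(hour)=19
  S18: ids {4, 6} → COUNT(*)=2, MAX(hour)=15, SUM(hour)=15
  S5: ids {5} → COUNT(*)=1, MAX(hour)=6, SUM(hour)=6

S13 | 5 | 23 | 55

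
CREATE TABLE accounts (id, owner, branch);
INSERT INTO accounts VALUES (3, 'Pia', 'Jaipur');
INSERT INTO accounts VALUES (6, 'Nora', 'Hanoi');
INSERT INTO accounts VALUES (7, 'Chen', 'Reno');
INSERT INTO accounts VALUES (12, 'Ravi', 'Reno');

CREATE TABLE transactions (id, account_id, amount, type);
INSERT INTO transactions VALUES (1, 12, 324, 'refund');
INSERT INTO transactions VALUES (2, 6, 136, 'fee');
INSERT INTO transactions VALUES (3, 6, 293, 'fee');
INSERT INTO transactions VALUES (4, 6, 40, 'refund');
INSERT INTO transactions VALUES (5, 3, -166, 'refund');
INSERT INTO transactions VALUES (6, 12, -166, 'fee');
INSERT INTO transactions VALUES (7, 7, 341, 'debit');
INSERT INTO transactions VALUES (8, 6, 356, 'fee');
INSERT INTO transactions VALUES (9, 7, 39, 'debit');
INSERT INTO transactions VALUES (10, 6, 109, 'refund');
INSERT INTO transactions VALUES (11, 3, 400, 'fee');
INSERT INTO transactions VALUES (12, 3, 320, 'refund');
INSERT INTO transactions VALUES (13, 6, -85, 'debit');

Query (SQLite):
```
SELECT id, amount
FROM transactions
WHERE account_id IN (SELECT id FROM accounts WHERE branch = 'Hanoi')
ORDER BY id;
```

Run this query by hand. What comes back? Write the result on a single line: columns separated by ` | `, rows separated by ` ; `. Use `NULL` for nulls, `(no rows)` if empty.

2 | 136 ; 3 | 293 ; 4 | 40 ; 8 | 356 ; 10 | 109 ; 13 | -85

Inner query: accounts.id where branch = 'Hanoi'.
Outer: keep transactions rows whose account_id is in that set.
Inner query → {6}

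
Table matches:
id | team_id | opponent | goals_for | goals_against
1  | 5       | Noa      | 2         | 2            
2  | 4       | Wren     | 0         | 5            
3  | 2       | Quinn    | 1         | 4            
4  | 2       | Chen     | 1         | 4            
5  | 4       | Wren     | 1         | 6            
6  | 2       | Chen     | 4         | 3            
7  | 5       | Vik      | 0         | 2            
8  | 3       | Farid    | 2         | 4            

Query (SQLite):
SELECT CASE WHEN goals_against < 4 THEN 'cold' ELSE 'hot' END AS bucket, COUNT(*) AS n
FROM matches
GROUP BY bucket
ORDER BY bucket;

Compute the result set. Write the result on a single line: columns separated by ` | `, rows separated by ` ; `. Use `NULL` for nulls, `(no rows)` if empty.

cold | 3 ; hot | 5

Bucket rows by goals_against < 4 → 'cold' else 'hot'; count each bucket.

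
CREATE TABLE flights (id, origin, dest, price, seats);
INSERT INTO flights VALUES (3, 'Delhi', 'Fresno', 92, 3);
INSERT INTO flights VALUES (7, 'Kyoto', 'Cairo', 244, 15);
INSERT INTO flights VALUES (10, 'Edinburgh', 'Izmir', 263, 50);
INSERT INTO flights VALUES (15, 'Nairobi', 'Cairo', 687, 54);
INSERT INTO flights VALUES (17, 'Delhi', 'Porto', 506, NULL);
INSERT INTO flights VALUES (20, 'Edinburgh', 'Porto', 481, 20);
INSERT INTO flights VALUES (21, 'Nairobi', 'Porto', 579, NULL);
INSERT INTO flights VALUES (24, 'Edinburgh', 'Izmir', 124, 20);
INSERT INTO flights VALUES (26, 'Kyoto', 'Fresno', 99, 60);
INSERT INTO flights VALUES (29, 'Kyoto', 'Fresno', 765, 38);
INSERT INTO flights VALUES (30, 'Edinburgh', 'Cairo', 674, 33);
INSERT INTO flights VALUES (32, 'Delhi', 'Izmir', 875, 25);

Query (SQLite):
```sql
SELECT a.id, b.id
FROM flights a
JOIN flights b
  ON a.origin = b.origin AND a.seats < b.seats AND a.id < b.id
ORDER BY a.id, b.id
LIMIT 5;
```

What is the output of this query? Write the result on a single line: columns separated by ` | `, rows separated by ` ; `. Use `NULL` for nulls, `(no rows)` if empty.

Pairs (a,b) with same origin, a.seats < b.seats, a.id < b.id.
origin groups: Delhi:{3,17,32} Edinburgh:{10,20,24,30} Kyoto:{7,26,29} Nairobi:{15,21}
Ordered by (a.id, b.id); first 5.

3 | 32 ; 7 | 26 ; 7 | 29 ; 20 | 30 ; 24 | 30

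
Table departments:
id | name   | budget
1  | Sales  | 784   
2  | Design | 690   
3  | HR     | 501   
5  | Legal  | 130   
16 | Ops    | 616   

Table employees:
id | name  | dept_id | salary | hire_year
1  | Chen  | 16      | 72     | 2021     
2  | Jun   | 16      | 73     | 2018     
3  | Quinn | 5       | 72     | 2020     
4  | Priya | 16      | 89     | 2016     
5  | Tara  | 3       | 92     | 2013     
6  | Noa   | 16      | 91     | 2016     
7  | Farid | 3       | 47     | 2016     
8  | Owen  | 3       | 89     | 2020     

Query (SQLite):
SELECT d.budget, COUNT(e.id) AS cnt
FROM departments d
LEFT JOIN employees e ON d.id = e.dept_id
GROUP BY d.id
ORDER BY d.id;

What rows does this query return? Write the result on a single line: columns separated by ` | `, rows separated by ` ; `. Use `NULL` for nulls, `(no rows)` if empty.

LEFT JOIN keeps every departments row; unmatched ones get NULL for employees columns.
Group by departments.id and compute COUNT(e.id). COUNT(col) of an all-NULL group is 0.
  1: ids {—} → COUNT(e.id)=0
  2: ids {—} → COUNT(e.id)=0
  3: ids {5, 7, 8} → COUNT(e.id)=3
  5: ids {3} → COUNT(e.id)=1
  16: ids {1, 2, 4, 6} → COUNT(e.id)=4

784 | 0 ; 690 | 0 ; 501 | 3 ; 130 | 1 ; 616 | 4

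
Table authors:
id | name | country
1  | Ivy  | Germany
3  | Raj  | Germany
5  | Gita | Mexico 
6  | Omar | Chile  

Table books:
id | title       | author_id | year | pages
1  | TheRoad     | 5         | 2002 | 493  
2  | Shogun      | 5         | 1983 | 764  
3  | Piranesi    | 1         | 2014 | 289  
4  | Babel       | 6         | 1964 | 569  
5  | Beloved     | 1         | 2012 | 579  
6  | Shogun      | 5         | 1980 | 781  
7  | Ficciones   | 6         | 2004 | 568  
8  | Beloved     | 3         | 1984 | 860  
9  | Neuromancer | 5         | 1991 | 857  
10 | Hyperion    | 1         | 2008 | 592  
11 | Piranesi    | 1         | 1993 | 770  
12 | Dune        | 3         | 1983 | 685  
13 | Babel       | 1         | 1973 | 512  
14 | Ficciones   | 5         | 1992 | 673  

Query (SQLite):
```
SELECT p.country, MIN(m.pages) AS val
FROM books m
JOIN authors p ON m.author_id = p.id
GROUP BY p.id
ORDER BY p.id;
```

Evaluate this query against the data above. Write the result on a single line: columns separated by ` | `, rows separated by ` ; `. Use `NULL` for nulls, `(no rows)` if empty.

Join each books row to its authors via author_id.
Group joined rows by authors.id; compute MIN(m.pages) per group.
  1: ids {3, 5, 10, 11, 13} → MIN(m.pages)=289
  3: ids {8, 12} → MIN(m.pages)=685
  5: ids {1, 2, 6, 9, 14} → MIN(m.pages)=493
  6: ids {4, 7} → MIN(m.pages)=568

Germany | 289 ; Germany | 685 ; Mexico | 493 ; Chile | 568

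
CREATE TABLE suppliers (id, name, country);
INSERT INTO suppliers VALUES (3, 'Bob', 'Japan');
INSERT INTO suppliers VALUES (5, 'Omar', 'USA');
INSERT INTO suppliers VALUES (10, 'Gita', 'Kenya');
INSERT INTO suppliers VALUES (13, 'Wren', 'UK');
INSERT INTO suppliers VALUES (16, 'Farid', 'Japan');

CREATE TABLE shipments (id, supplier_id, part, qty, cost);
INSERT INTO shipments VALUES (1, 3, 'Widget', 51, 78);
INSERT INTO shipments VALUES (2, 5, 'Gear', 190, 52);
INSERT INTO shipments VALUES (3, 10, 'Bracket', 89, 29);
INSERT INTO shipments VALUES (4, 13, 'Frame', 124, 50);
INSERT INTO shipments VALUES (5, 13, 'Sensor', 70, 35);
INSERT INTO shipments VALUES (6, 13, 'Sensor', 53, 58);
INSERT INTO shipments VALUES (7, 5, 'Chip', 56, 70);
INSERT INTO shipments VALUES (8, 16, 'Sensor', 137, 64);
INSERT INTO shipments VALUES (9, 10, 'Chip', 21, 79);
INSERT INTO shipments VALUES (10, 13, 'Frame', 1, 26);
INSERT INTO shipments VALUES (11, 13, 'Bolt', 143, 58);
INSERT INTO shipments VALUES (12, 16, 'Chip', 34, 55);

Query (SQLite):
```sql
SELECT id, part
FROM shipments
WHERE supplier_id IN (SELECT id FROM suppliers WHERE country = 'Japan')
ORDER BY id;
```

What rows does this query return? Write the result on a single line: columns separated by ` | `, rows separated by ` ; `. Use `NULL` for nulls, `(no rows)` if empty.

1 | Widget ; 8 | Sensor ; 12 | Chip

Inner query: suppliers.id where country = 'Japan'.
Outer: keep shipments rows whose supplier_id is in that set.
Inner query → {3, 16}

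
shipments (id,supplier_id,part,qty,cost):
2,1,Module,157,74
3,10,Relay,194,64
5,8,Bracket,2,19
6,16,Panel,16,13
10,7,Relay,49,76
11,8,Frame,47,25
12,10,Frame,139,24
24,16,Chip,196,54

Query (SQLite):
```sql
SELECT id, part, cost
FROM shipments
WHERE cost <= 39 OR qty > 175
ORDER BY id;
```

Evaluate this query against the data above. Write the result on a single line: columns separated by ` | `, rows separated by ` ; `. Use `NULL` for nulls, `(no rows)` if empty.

3 | Relay | 64 ; 5 | Bracket | 19 ; 6 | Panel | 13 ; 11 | Frame | 25 ; 12 | Frame | 24 ; 24 | Chip | 54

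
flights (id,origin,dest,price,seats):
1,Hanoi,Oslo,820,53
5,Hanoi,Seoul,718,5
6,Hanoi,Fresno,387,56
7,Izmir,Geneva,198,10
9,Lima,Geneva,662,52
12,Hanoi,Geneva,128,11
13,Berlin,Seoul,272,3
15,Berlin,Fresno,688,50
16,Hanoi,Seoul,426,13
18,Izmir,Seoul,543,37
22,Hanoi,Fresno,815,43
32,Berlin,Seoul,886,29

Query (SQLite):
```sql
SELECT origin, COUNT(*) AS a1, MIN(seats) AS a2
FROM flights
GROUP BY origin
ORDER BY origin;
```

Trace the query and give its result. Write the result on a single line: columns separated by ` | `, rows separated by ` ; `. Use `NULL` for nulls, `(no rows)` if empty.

Berlin | 3 | 3 ; Hanoi | 6 | 5 ; Izmir | 2 | 10 ; Lima | 1 | 52

Group flights by origin.
Per group compute: COUNT(*), MIN(seats).
  Berlin: ids {13, 15, 32} → COUNT(*)=3, MIN(seats)=3
  Hanoi: ids {1, 5, 6, 12, 16, 22} → COUNT(*)=6, MIN(seats)=5
  Izmir: ids {7, 18} → COUNT(*)=2, MIN(seats)=10
  Lima: ids {9} → COUNT(*)=1, MIN(seats)=52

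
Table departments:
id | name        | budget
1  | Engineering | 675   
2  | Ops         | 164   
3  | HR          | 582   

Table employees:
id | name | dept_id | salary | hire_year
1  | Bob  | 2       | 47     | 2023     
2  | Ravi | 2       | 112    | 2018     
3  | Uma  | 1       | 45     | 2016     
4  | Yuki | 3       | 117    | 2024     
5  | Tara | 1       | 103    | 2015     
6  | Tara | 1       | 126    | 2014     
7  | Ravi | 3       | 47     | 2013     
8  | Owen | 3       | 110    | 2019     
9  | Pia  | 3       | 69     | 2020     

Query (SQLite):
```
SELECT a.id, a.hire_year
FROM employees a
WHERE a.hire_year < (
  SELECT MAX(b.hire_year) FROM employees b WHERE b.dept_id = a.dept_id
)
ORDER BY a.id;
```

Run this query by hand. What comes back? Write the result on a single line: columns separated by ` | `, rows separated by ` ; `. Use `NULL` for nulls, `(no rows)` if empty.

2 | 2018 ; 5 | 2015 ; 6 | 2014 ; 7 | 2013 ; 8 | 2019 ; 9 | 2020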